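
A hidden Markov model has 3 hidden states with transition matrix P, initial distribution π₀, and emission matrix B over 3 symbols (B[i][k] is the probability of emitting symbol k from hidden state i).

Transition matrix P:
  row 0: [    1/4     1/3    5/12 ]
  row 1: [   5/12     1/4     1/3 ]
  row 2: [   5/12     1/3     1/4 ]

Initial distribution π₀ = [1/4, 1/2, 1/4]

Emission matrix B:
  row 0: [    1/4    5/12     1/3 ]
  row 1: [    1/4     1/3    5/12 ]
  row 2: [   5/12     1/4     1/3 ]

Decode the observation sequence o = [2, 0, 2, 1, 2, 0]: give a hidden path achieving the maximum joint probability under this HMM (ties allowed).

path = [1, 2, 1, 0, 1, 2]

t=0: δ = [8.333e-02, 2.083e-01, 8.333e-02]  (obs o_0=2)
t=1: δ = [2.170e-02, 1.302e-02, 2.894e-02]  ψ = [1, 1, 1]  (obs o_1=0)
t=2: δ = [4.019e-03, 4.019e-03, 3.014e-03]  ψ = [2, 2, 0]  (obs o_2=2)
t=3: δ = [6.977e-04, 4.465e-04, 4.186e-04]  ψ = [1, 0, 0]  (obs o_3=1)
t=4: δ = [6.202e-05, 9.690e-05, 9.690e-05]  ψ = [1, 0, 0]  (obs o_4=2)
t=5: δ = [1.009e-05, 8.075e-06, 1.346e-05]  ψ = [1, 2, 1]  (obs o_5=0)
backtrack: best end state = 2; path = [1, 2, 1, 0, 1, 2]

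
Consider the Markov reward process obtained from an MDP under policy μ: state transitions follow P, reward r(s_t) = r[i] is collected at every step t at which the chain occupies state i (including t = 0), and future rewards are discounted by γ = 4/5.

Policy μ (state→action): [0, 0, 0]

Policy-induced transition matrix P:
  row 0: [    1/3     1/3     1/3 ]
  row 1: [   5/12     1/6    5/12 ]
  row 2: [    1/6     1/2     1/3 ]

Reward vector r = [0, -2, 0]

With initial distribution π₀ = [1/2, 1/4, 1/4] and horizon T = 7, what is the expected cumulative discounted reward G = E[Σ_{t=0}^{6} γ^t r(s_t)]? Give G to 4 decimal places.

t=0: π = [0.5000, 0.2500, 0.2500], E[r] = -0.5000, γ^t·E[r] = -0.500000, running G = -0.500000
t=1: π = [0.3125, 0.3333, 0.3542], E[r] = -0.6667, γ^t·E[r] = -0.533333, running G = -1.033333
t=2: π = [0.3021, 0.3368, 0.3611], E[r] = -0.6736, γ^t·E[r] = -0.431111, running G = -1.464444
t=3: π = [0.3012, 0.3374, 0.3614], E[r] = -0.6748, γ^t·E[r] = -0.345481, running G = -1.809926
t=4: π = [0.3012, 0.3373, 0.3614], E[r] = -0.6747, γ^t·E[r] = -0.276346, running G = -2.086272
t=5: π = [0.3012, 0.3374, 0.3614], E[r] = -0.6747, γ^t·E[r] = -0.221087, running G = -2.307359
t=6: π = [0.3012, 0.3373, 0.3614], E[r] = -0.6747, γ^t·E[r] = -0.176868, running G = -2.484227

G = -2.4842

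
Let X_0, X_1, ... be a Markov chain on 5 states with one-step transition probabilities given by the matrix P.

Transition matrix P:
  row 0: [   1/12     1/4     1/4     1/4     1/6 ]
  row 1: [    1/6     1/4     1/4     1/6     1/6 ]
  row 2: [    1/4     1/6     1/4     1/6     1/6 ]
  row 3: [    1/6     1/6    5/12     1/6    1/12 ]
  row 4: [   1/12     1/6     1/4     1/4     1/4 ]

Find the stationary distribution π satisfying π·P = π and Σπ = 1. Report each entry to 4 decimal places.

π = [0.1629, 0.1966, 0.2823, 0.1939, 0.1642]

Balance equations π_j = Σ_i π_i·P[i][j]:
  π_0 = 1/12·π_0 + 1/6·π_1 + 1/4·π_2 + 1/6·π_3 + 1/12·π_4
  π_1 = 1/4·π_0 + 1/4·π_1 + 1/6·π_2 + 1/6·π_3 + 1/6·π_4
  π_2 = 1/4·π_0 + 1/4·π_1 + 1/4·π_2 + 5/12·π_3 + 1/4·π_4
  π_3 = 1/4·π_0 + 1/6·π_1 + 1/6·π_2 + 1/6·π_3 + 1/4·π_4
  normalize: π_0 + π_1 + π_2 + π_3 + π_4 = 1
Solving the linear system gives exactly π = [3375/20714, 4073/20714, 2924/10357, 4017/20714, 3401/20714].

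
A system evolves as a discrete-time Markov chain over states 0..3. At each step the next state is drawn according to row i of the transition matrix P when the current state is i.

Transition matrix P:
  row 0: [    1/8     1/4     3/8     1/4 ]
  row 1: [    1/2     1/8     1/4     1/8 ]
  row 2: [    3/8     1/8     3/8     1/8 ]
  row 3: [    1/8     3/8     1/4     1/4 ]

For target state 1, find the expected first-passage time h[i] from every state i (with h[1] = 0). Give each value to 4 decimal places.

First-step conditioning: h[1] = 0; for i ≠ 1, h[i] = 1 + Σ_k P[i][k]·h[k].
  h[0] = 1 + 1/8·h[0] + 3/8·h[2] + 1/4·h[3]
  h[2] = 1 + 3/8·h[0] + 3/8·h[2] + 1/8·h[3]
  h[3] = 1 + 1/8·h[0] + 1/4·h[2] + 1/4·h[3]
Solving the 3×3 linear system over states ≠ 1 gives exactly h = [56/13, 0, 64/13, 48/13] (h[1] = 0 is the target).

h = [4.3077, 0.0000, 4.9231, 3.6923]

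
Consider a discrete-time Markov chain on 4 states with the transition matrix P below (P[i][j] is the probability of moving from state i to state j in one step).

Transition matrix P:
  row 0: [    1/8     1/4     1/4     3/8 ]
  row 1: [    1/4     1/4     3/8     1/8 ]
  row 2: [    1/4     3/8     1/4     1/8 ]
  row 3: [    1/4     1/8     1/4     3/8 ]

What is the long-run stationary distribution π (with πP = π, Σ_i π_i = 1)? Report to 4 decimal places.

π = [0.2222, 0.2551, 0.2819, 0.2407]

Balance equations π_j = Σ_i π_i·P[i][j]:
  π_0 = 1/8·π_0 + 1/4·π_1 + 1/4·π_2 + 1/4·π_3
  π_1 = 1/4·π_0 + 1/4·π_1 + 3/8·π_2 + 1/8·π_3
  π_2 = 1/4·π_0 + 3/8·π_1 + 1/4·π_2 + 1/4·π_3
  normalize: π_0 + π_1 + π_2 + π_3 = 1
Solving the linear system gives exactly π = [2/9, 62/243, 137/486, 13/54].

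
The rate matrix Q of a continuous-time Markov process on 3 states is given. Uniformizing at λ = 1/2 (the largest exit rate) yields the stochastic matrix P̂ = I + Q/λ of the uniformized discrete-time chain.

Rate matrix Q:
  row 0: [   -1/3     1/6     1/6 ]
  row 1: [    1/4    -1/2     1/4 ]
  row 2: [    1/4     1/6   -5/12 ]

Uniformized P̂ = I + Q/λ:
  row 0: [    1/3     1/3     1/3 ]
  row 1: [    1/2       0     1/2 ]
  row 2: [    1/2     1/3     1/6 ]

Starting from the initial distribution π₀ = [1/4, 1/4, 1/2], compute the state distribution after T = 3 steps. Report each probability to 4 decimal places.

t=0: π = [0.2500, 0.2500, 0.5000]
t=1: π = [0.4583, 0.2500, 0.2917]
t=2: π = [0.4236, 0.2500, 0.3264]
t=3: π = [0.4294, 0.2500, 0.3206]

π = [0.4294, 0.2500, 0.3206]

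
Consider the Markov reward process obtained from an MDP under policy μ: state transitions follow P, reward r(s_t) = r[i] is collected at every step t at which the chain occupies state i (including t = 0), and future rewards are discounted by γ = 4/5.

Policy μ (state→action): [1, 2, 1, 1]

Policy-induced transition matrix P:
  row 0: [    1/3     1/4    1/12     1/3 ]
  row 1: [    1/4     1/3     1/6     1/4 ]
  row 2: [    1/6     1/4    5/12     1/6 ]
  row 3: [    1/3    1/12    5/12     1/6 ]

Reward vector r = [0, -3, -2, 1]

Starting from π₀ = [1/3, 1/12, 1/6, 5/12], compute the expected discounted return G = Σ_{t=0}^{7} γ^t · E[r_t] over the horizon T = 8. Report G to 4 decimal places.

t=0: π = [0.3333, 0.0833, 0.1667, 0.4167], E[r] = -0.1667, γ^t·E[r] = -0.166667, running G = -0.166667
t=1: π = [0.2986, 0.1875, 0.2847, 0.2292], E[r] = -0.9028, γ^t·E[r] = -0.722222, running G = -0.888889
t=2: π = [0.2703, 0.2274, 0.2703, 0.2321], E[r] = -0.9907, γ^t·E[r] = -0.634074, running G = -1.522963
t=3: π = [0.2693, 0.2303, 0.2697, 0.2307], E[r] = -0.9996, γ^t·E[r] = -0.511802, running G = -2.034765
t=4: π = [0.2692, 0.2307, 0.2693, 0.2307], E[r] = -1.0001, γ^t·E[r] = -0.409653, running G = -2.444418
t=5: π = [0.2692, 0.2308, 0.2693, 0.2308], E[r] = -1.0001, γ^t·E[r] = -0.327698, running G = -2.772116
t=6: π = [0.2692, 0.2308, 0.2692, 0.2308], E[r] = -1.0000, γ^t·E[r] = -0.262148, running G = -3.034263
t=7: π = [0.2692, 0.2308, 0.2692, 0.2308], E[r] = -1.0000, γ^t·E[r] = -0.209716, running G = -3.243979

G = -3.2440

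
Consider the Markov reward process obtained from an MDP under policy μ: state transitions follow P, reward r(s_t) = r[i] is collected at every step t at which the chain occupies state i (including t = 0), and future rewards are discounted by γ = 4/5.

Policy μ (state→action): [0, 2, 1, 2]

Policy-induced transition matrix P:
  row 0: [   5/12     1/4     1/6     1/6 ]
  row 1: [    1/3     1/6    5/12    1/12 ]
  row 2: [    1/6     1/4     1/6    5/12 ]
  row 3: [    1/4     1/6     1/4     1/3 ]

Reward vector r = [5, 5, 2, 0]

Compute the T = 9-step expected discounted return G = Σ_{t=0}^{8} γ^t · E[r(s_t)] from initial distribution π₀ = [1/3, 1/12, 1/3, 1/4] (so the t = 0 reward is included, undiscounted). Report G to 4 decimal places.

G = 12.7568

t=0: π = [0.3333, 0.0833, 0.3333, 0.2500], E[r] = 2.7500, γ^t·E[r] = 2.750000, running G = 2.750000
t=1: π = [0.2847, 0.2222, 0.2083, 0.2847], E[r] = 2.9514, γ^t·E[r] = 2.361111, running G = 5.111111
t=2: π = [0.2986, 0.2078, 0.2459, 0.2477], E[r] = 3.0237, γ^t·E[r] = 1.935185, running G = 7.046296
t=3: π = [0.2966, 0.2120, 0.2392, 0.2521], E[r] = 3.0217, γ^t·E[r] = 1.547086, running G = 8.593383
t=4: π = [0.2972, 0.2113, 0.2407, 0.2508], E[r] = 3.0238, γ^t·E[r] = 1.238547, running G = 9.831929
t=5: π = [0.2971, 0.2115, 0.2404, 0.2510], E[r] = 3.0236, γ^t·E[r] = 0.990785, running G = 10.822714
t=6: π = [0.2971, 0.2115, 0.2405, 0.2510], E[r] = 3.0237, γ^t·E[r] = 0.792650, running G = 11.615364
t=7: π = [0.2971, 0.2115, 0.2404, 0.2510], E[r] = 3.0237, γ^t·E[r] = 0.634118, running G = 12.249483
t=8: π = [0.2971, 0.2115, 0.2404, 0.2510], E[r] = 3.0237, γ^t·E[r] = 0.507295, running G = 12.756778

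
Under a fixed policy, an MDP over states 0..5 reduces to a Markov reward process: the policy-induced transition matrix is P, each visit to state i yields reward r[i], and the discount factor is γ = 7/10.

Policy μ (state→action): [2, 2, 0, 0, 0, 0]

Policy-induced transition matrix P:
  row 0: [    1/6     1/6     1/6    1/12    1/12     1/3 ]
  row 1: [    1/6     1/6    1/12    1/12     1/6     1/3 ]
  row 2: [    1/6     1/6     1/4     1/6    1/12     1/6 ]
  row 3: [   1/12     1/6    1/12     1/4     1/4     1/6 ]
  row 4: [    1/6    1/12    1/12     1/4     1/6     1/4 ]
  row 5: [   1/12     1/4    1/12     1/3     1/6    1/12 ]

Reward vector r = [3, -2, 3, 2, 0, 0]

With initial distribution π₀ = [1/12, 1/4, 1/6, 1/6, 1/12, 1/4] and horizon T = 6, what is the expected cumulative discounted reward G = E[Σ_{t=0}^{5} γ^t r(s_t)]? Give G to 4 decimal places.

G = 2.1414

t=0: π = [0.0833, 0.2500, 0.1667, 0.1667, 0.0833, 0.2500], E[r] = 0.5833, γ^t·E[r] = 0.583333, running G = 0.583333
t=1: π = [0.1319, 0.1806, 0.1181, 0.2014, 0.1597, 0.2083], E[r] = 0.7917, γ^t·E[r] = 0.554167, running G = 1.137500
t=2: π = [0.1325, 0.1707, 0.1140, 0.2054, 0.1626, 0.2147], E[r] = 0.8090, γ^t·E[r] = 0.396424, running G = 1.533924
t=3: π = [0.1317, 0.1710, 0.1134, 0.2079, 0.1632, 0.2129], E[r] = 0.8088, γ^t·E[r] = 0.277414, running G = 1.811337
t=4: π = [0.1316, 0.1708, 0.1132, 0.2078, 0.1636, 0.2130], E[r] = 0.8085, γ^t·E[r] = 0.194124, running G = 2.005461
t=5: π = [0.1316, 0.1708, 0.1132, 0.2079, 0.1636, 0.2130], E[r] = 0.8086, γ^t·E[r] = 0.135894, running G = 2.141355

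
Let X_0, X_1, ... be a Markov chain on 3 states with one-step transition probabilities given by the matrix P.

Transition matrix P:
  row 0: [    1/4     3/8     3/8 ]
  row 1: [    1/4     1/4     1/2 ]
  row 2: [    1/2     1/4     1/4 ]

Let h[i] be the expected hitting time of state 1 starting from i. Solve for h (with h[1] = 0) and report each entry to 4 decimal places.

h = [3.0000, 0.0000, 3.3333]

First-step conditioning: h[1] = 0; for i ≠ 1, h[i] = 1 + Σ_k P[i][k]·h[k].
  h[0] = 1 + 1/4·h[0] + 3/8·h[2]
  h[2] = 1 + 1/2·h[0] + 1/4·h[2]
Solving the 2×2 linear system over states ≠ 1 gives exactly h = [3, 0, 10/3] (h[1] = 0 is the target).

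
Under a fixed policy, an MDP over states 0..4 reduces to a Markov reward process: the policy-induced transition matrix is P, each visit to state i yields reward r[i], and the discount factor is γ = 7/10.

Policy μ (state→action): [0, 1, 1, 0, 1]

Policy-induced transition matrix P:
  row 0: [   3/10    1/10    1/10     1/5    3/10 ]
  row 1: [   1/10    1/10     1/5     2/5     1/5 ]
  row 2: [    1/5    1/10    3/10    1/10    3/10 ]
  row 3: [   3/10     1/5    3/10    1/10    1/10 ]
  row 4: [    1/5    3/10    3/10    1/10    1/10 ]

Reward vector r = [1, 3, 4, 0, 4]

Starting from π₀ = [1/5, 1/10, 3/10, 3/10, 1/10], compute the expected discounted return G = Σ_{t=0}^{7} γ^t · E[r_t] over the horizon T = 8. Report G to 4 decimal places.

t=0: π = [0.2000, 0.1000, 0.3000, 0.3000, 0.1000], E[r] = 2.1000, γ^t·E[r] = 2.100000, running G = 2.100000
t=1: π = [0.2400, 0.1500, 0.2500, 0.1500, 0.2100], E[r] = 2.5300, γ^t·E[r] = 1.771000, running G = 3.871000
t=2: π = [0.2240, 0.1570, 0.2370, 0.1690, 0.2130], E[r] = 2.4950, γ^t·E[r] = 1.222550, running G = 5.093550
t=3: π = [0.2236, 0.1595, 0.2395, 0.1695, 0.2079], E[r] = 2.4917, γ^t·E[r] = 0.854653, running G = 5.948203
t=4: π = [0.2234, 0.1585, 0.2393, 0.1702, 0.2086], E[r] = 2.4906, γ^t·E[r] = 0.597981, running G = 6.546184
t=5: π = [0.2235, 0.1587, 0.2395, 0.1699, 0.2084], E[r] = 2.4912, γ^t·E[r] = 0.418691, running G = 6.964876
t=6: π = [0.2235, 0.1587, 0.2394, 0.1700, 0.2085], E[r] = 2.4910, γ^t·E[r] = 0.293069, running G = 7.257945
t=7: π = [0.2235, 0.1587, 0.2394, 0.1699, 0.2084], E[r] = 2.4911, γ^t·E[r] = 0.205152, running G = 7.463097

G = 7.4631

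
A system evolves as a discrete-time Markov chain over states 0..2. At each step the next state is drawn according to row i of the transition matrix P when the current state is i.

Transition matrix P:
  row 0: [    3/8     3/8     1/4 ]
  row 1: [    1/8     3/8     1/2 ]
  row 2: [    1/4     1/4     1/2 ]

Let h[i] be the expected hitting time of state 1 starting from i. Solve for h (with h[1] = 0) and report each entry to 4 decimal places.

First-step conditioning: h[1] = 0; for i ≠ 1, h[i] = 1 + Σ_k P[i][k]·h[k].
  h[0] = 1 + 3/8·h[0] + 1/4·h[2]
  h[2] = 1 + 1/4·h[0] + 1/2·h[2]
Solving the 2×2 linear system over states ≠ 1 gives exactly h = [3, 0, 7/2] (h[1] = 0 is the target).

h = [3.0000, 0.0000, 3.5000]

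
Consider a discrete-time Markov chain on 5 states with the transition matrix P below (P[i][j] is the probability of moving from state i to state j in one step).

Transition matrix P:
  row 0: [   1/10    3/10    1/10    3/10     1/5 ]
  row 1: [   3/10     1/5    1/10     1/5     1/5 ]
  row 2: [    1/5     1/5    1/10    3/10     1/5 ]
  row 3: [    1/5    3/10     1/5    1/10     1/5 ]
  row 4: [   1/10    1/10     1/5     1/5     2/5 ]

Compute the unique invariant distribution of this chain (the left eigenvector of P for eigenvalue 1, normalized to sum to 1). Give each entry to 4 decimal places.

π = [0.1785, 0.2140, 0.1461, 0.2113, 0.2500]

Balance equations π_j = Σ_i π_i·P[i][j]:
  π_0 = 1/10·π_0 + 3/10·π_1 + 1/5·π_2 + 1/5·π_3 + 1/10·π_4
  π_1 = 3/10·π_0 + 1/5·π_1 + 1/5·π_2 + 3/10·π_3 + 1/10·π_4
  π_2 = 1/10·π_0 + 1/10·π_1 + 1/10·π_2 + 1/5·π_3 + 1/5·π_4
  π_3 = 3/10·π_0 + 1/5·π_1 + 3/10·π_2 + 1/10·π_3 + 1/5·π_4
  normalize: π_0 + π_1 + π_2 + π_3 + π_4 = 1
Solving the linear system gives exactly π = [471/2638, 1129/5276, 771/5276, 1115/5276, 1/4].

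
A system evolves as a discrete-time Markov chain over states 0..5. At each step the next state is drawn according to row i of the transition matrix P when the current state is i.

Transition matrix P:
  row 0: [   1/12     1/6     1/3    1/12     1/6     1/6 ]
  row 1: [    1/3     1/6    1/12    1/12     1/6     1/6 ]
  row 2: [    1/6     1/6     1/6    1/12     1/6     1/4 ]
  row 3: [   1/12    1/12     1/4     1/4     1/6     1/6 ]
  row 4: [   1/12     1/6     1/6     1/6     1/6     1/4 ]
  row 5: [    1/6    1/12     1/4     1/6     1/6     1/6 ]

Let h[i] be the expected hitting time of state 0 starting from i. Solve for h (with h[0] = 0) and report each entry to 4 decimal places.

h = [0.0000, 5.0621, 6.0877, 6.7858, 6.6532, 6.2203]

First-step conditioning: h[0] = 0; for i ≠ 0, h[i] = 1 + Σ_k P[i][k]·h[k].
  h[1] = 1 + 1/6·h[1] + 1/12·h[2] + 1/12·h[3] + 1/6·h[4] + 1/6·h[5]
  h[2] = 1 + 1/6·h[1] + 1/6·h[2] + 1/12·h[3] + 1/6·h[4] + 1/4·h[5]
  h[3] = 1 + 1/12·h[1] + 1/4·h[2] + 1/4·h[3] + 1/6·h[4] + 1/6·h[5]
  h[4] = 1 + 1/6·h[1] + 1/6·h[2] + 1/6·h[3] + 1/6·h[4] + 1/4·h[5]
  h[5] = 1 + 1/12·h[1] + 1/4·h[2] + 1/6·h[3] + 1/6·h[4] + 1/6·h[5]
Solving the 5×5 linear system over states ≠ 0 gives exactly h = [0, 15576/3077, 18732/3077, 20880/3077, 20472/3077, 19140/3077] (h[0] = 0 is the target).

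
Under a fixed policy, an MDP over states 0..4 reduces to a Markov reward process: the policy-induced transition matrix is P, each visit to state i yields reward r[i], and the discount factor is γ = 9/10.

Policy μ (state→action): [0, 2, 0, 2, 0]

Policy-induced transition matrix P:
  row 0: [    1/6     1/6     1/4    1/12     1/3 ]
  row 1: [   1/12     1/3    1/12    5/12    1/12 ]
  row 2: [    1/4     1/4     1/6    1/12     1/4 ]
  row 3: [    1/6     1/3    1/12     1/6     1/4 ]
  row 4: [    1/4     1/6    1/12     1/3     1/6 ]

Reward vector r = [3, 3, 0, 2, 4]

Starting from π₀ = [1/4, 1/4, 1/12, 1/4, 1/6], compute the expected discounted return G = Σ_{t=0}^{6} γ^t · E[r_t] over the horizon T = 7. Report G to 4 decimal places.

t=0: π = [0.2500, 0.2500, 0.0833, 0.2500, 0.1667], E[r] = 2.6667, γ^t·E[r] = 2.666667, running G = 2.666667
t=1: π = [0.1667, 0.2569, 0.1319, 0.2292, 0.2153], E[r] = 2.5903, γ^t·E[r] = 2.331250, running G = 4.997917
t=2: π = [0.1742, 0.2587, 0.1221, 0.2419, 0.2031], E[r] = 2.5949, γ^t·E[r] = 2.101875, running G = 7.099792
t=3: π = [0.1722, 0.2603, 0.1225, 0.2405, 0.2045], E[r] = 2.5964, γ^t·E[r] = 1.892742, running G = 8.992534
t=4: π = [0.1722, 0.2603, 0.1222, 0.2413, 0.2039], E[r] = 2.5959, γ^t·E[r] = 1.703196, running G = 10.695730
t=5: π = [0.1722, 0.2605, 0.1222, 0.2412, 0.2040], E[r] = 2.5961, γ^t·E[r] = 1.532966, running G = 12.228696
t=6: π = [0.1721, 0.2605, 0.1222, 0.2412, 0.2039], E[r] = 2.5961, γ^t·E[r] = 1.379655, running G = 13.608351

G = 13.6084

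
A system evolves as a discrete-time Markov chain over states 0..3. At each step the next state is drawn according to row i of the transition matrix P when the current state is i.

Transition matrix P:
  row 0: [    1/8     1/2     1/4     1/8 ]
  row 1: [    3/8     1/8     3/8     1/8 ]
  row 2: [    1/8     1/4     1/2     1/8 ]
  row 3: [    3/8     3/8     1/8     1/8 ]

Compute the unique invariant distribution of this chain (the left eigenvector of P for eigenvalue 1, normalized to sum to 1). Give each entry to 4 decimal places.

π = [0.2279, 0.2868, 0.3603, 0.1250]

Balance equations π_j = Σ_i π_i·P[i][j]:
  π_0 = 1/8·π_0 + 3/8·π_1 + 1/8·π_2 + 3/8·π_3
  π_1 = 1/2·π_0 + 1/8·π_1 + 1/4·π_2 + 3/8·π_3
  π_2 = 1/4·π_0 + 3/8·π_1 + 1/2·π_2 + 1/8·π_3
  normalize: π_0 + π_1 + π_2 + π_3 = 1
Solving the linear system gives exactly π = [31/136, 39/136, 49/136, 1/8].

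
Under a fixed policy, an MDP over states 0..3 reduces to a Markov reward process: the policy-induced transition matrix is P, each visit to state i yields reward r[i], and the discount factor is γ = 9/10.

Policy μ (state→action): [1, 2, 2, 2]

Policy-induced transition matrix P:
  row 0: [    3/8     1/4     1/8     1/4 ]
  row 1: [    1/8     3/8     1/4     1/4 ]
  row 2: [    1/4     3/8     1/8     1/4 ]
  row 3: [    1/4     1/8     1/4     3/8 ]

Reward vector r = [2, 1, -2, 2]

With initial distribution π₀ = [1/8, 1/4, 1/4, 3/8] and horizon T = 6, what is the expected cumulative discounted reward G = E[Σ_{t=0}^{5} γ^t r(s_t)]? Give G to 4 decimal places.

t=0: π = [0.1250, 0.2500, 0.2500, 0.3750], E[r] = 0.7500, γ^t·E[r] = 0.750000, running G = 0.750000
t=1: π = [0.2344, 0.2656, 0.2031, 0.2969], E[r] = 0.9219, γ^t·E[r] = 0.829688, running G = 1.579688
t=2: π = [0.2461, 0.2715, 0.1953, 0.2871], E[r] = 0.9473, γ^t·E[r] = 0.767285, running G = 2.346973
t=3: π = [0.2468, 0.2725, 0.1948, 0.2859], E[r] = 0.9482, γ^t·E[r] = 0.691269, running G = 3.038241
t=4: π = [0.2468, 0.2727, 0.1948, 0.2857], E[r] = 0.9482, γ^t·E[r] = 0.622082, running G = 3.660323
t=5: π = [0.2468, 0.2727, 0.1948, 0.2857], E[r] = 0.9481, γ^t·E[r] = 0.559831, running G = 4.220154

G = 4.2202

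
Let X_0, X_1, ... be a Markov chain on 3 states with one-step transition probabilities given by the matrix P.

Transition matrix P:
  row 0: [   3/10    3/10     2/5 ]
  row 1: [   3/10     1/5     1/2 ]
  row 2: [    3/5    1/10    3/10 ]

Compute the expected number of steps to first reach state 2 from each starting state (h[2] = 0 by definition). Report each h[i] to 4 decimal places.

h = [2.3404, 2.1277, 0.0000]

First-step conditioning: h[2] = 0; for i ≠ 2, h[i] = 1 + Σ_k P[i][k]·h[k].
  h[0] = 1 + 3/10·h[0] + 3/10·h[1]
  h[1] = 1 + 3/10·h[0] + 1/5·h[1]
Solving the 2×2 linear system over states ≠ 2 gives exactly h = [110/47, 100/47, 0] (h[2] = 0 is the target).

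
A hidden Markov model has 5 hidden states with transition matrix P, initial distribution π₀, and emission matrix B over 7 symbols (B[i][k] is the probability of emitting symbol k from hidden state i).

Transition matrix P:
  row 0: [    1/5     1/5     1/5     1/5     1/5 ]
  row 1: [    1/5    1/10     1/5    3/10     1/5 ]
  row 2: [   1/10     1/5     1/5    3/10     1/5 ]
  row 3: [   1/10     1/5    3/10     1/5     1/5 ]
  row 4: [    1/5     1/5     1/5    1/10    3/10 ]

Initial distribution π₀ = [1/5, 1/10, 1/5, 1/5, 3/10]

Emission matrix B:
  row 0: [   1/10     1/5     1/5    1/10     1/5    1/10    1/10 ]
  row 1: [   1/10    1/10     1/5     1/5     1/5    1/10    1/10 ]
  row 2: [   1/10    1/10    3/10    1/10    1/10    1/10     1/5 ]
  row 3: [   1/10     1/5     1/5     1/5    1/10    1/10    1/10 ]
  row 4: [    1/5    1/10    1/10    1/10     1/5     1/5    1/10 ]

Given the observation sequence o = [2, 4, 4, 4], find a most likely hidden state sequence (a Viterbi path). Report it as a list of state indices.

path = [2, 4, 4, 4]

t=0: δ = [4.000e-02, 2.000e-02, 6.000e-02, 4.000e-02, 3.000e-02]  (obs o_0=2)
t=1: δ = [1.600e-03, 2.400e-03, 1.200e-03, 1.800e-03, 2.400e-03]  ψ = [0, 2, 2, 2, 2]  (obs o_1=4)
t=2: δ = [9.600e-05, 9.600e-05, 5.400e-05, 7.200e-05, 1.440e-04]  ψ = [1, 4, 3, 1, 4]  (obs o_2=4)
t=3: δ = [5.760e-06, 5.760e-06, 2.880e-06, 2.880e-06, 8.640e-06]  ψ = [4, 4, 4, 1, 4]  (obs o_3=4)
backtrack: best end state = 4; path = [2, 4, 4, 4]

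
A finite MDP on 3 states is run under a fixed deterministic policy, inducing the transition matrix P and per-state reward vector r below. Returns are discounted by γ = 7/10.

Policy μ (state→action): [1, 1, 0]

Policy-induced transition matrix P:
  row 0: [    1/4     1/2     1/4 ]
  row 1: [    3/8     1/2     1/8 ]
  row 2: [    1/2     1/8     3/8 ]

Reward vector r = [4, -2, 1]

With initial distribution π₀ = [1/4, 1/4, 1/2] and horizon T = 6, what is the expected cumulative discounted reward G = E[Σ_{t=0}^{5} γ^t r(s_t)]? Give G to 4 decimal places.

G = 2.9708

t=0: π = [0.2500, 0.2500, 0.5000], E[r] = 1.0000, γ^t·E[r] = 1.000000, running G = 1.000000
t=1: π = [0.4063, 0.3125, 0.2813], E[r] = 1.2813, γ^t·E[r] = 0.896875, running G = 1.896875
t=2: π = [0.3594, 0.3945, 0.2461], E[r] = 0.8945, γ^t·E[r] = 0.438320, running G = 2.335195
t=3: π = [0.3608, 0.4077, 0.2314], E[r] = 0.8594, γ^t·E[r] = 0.294766, running G = 2.629961
t=4: π = [0.3588, 0.4132, 0.2280], E[r] = 0.8369, γ^t·E[r] = 0.200928, running G = 2.830889
t=5: π = [0.3586, 0.4145, 0.2268], E[r] = 0.8324, γ^t·E[r] = 0.139900, running G = 2.970789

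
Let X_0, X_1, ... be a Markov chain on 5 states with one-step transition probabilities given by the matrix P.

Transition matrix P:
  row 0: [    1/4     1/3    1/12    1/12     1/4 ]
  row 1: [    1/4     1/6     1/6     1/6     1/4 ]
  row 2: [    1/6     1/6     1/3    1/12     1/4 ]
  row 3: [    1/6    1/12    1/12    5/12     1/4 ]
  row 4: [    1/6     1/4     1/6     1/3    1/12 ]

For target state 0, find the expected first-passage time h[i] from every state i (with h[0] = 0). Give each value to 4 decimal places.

h = [0.0000, 5.0840, 5.5410, 5.5981, 5.5206]

First-step conditioning: h[0] = 0; for i ≠ 0, h[i] = 1 + Σ_k P[i][k]·h[k].
  h[1] = 1 + 1/6·h[1] + 1/6·h[2] + 1/6·h[3] + 1/4·h[4]
  h[2] = 1 + 1/6·h[1] + 1/3·h[2] + 1/12·h[3] + 1/4·h[4]
  h[3] = 1 + 1/12·h[1] + 1/12·h[2] + 5/12·h[3] + 1/4·h[4]
  h[4] = 1 + 1/4·h[1] + 1/6·h[2] + 1/3·h[3] + 1/12·h[4]
Solving the 4×4 linear system over states ≠ 0 gives exactly h = [0, 14952/2941, 16296/2941, 16464/2941, 16236/2941] (h[0] = 0 is the target).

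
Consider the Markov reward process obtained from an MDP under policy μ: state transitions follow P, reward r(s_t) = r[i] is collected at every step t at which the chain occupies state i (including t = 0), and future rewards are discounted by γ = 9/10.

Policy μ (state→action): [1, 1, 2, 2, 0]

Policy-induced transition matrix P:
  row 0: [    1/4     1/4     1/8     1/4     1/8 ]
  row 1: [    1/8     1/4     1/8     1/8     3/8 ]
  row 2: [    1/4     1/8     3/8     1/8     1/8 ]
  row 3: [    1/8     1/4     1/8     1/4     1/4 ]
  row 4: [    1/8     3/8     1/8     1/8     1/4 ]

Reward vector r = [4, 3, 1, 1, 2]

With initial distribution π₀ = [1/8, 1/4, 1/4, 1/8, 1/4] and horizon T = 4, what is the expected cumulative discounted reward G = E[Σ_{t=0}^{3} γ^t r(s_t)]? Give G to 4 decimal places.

G = 7.6253

t=0: π = [0.1250, 0.2500, 0.2500, 0.1250, 0.2500], E[r] = 2.1250, γ^t·E[r] = 2.125000, running G = 2.125000
t=1: π = [0.1719, 0.2500, 0.1875, 0.1563, 0.2344], E[r] = 2.2500, γ^t·E[r] = 2.025000, running G = 4.150000
t=2: π = [0.1699, 0.2559, 0.1719, 0.1660, 0.2363], E[r] = 2.2578, γ^t·E[r] = 1.828828, running G = 5.978828
t=3: π = [0.1677, 0.2581, 0.1680, 0.1670, 0.2393], E[r] = 2.2585, γ^t·E[r] = 1.646479, running G = 7.625307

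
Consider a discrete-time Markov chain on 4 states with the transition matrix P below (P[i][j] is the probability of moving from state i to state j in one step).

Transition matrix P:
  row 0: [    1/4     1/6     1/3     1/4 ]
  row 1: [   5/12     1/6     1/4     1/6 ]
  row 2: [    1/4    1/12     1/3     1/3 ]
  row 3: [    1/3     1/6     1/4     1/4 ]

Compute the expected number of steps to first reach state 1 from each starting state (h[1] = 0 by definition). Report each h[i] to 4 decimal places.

First-step conditioning: h[1] = 0; for i ≠ 1, h[i] = 1 + Σ_k P[i][k]·h[k].
  h[0] = 1 + 1/4·h[0] + 1/3·h[2] + 1/4·h[3]
  h[2] = 1 + 1/4·h[0] + 1/3·h[2] + 1/3·h[3]
  h[3] = 1 + 1/3·h[0] + 1/4·h[2] + 1/4·h[3]
Solving the 3×3 linear system over states ≠ 1 gives exactly h = [348/49, 0, 1884/245, 1728/245] (h[1] = 0 is the target).

h = [7.1020, 0.0000, 7.6898, 7.0531]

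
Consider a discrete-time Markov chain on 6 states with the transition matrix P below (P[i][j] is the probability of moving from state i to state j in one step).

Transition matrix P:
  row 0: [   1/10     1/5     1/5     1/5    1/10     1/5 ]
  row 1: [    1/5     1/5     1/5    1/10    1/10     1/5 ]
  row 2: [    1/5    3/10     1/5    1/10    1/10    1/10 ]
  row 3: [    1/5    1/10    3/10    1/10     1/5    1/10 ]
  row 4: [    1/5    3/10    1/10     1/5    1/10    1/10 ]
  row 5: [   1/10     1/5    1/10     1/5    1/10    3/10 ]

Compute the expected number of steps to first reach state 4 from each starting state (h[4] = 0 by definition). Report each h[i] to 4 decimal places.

h = [8.7310, 8.8102, 8.8191, 7.9390, 0.0000, 8.7212]

First-step conditioning: h[4] = 0; for i ≠ 4, h[i] = 1 + Σ_k P[i][k]·h[k].
  h[0] = 1 + 1/10·h[0] + 1/5·h[1] + 1/5·h[2] + 1/5·h[3] + 1/5·h[5]
  h[1] = 1 + 1/5·h[0] + 1/5·h[1] + 1/5·h[2] + 1/10·h[3] + 1/5·h[5]
  h[2] = 1 + 1/5·h[0] + 3/10·h[1] + 1/5·h[2] + 1/10·h[3] + 1/10·h[5]
  h[3] = 1 + 1/5·h[0] + 1/10·h[1] + 3/10·h[2] + 1/10·h[3] + 1/10·h[5]
  h[5] = 1 + 1/10·h[0] + 1/5·h[1] + 1/10·h[2] + 1/5·h[3] + 3/10·h[5]
Solving the 5×5 linear system over states ≠ 4 gives exactly h = [98110/11237, 99000/11237, 99100/11237, 89210/11237, 0, 98000/11237] (h[4] = 0 is the target).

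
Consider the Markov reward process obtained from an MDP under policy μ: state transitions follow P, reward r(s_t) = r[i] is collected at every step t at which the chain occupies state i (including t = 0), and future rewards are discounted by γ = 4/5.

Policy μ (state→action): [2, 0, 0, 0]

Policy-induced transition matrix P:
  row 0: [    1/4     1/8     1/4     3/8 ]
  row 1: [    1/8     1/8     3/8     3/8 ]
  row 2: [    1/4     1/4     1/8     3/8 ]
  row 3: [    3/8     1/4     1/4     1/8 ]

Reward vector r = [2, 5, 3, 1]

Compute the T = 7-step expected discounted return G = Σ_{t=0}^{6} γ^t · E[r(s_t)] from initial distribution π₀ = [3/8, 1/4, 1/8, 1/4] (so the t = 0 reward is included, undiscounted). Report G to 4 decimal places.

t=0: π = [0.3750, 0.2500, 0.1250, 0.2500], E[r] = 2.6250, γ^t·E[r] = 2.625000, running G = 2.625000
t=1: π = [0.2500, 0.1719, 0.2656, 0.3125], E[r] = 2.4688, γ^t·E[r] = 1.975000, running G = 4.600000
t=2: π = [0.2676, 0.1973, 0.2383, 0.2969], E[r] = 2.5332, γ^t·E[r] = 1.621250, running G = 6.221250
t=3: π = [0.2625, 0.1919, 0.2449, 0.3008], E[r] = 2.5198, γ^t·E[r] = 1.290125, running G = 7.511375
t=4: π = [0.2636, 0.1932, 0.2434, 0.2998], E[r] = 2.5232, γ^t·E[r] = 1.033500, running G = 8.544875
t=5: π = [0.2633, 0.1929, 0.2437, 0.3000], E[r] = 2.5224, γ^t·E[r] = 0.826531, running G = 9.371406
t=6: π = [0.2634, 0.1930, 0.2436, 0.3000], E[r] = 2.5226, γ^t·E[r] = 0.661278, running G = 10.032684

G = 10.0327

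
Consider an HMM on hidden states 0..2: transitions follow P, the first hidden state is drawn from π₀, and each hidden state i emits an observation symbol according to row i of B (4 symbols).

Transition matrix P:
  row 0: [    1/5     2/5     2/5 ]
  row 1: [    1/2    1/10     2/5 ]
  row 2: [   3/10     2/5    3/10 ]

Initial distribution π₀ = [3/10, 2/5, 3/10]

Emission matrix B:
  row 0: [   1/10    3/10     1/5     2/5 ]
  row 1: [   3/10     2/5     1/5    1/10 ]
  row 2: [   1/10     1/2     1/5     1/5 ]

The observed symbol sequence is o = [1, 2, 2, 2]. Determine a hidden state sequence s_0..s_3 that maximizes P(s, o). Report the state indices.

path = [1, 0, 1, 0]

t=0: δ = [9.000e-02, 1.600e-01, 1.500e-01]  (obs o_0=1)
t=1: δ = [1.600e-02, 1.200e-02, 1.280e-02]  ψ = [1, 2, 1]  (obs o_1=2)
t=2: δ = [1.200e-03, 1.280e-03, 1.280e-03]  ψ = [1, 0, 0]  (obs o_2=2)
t=3: δ = [1.280e-04, 1.024e-04, 1.024e-04]  ψ = [1, 2, 1]  (obs o_3=2)
backtrack: best end state = 0; path = [1, 0, 1, 0]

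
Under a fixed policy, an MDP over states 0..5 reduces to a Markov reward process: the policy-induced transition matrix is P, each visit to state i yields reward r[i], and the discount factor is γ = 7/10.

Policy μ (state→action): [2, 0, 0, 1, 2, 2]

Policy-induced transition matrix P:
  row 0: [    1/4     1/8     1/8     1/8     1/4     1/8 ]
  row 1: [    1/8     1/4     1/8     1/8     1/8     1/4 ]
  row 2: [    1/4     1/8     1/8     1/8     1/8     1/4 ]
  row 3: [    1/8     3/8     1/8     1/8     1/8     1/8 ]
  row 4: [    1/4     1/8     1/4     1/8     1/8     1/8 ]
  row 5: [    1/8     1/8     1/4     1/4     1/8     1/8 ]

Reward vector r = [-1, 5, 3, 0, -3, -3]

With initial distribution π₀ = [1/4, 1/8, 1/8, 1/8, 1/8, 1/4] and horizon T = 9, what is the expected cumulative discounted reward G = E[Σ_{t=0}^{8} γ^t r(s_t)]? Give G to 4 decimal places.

t=0: π = [0.2500, 0.1250, 0.1250, 0.1250, 0.1250, 0.2500], E[r] = -0.3750, γ^t·E[r] = -0.375000, running G = -0.375000
t=1: π = [0.1875, 0.1719, 0.1719, 0.1563, 0.1563, 0.1563], E[r] = 0.2500, γ^t·E[r] = 0.175000, running G = -0.200000
t=2: π = [0.1895, 0.1855, 0.1641, 0.1445, 0.1484, 0.1680], E[r] = 0.2813, γ^t·E[r] = 0.137813, running G = -0.062188
t=3: π = [0.1877, 0.1843, 0.1646, 0.1460, 0.1487, 0.1687], E[r] = 0.2754, γ^t·E[r] = 0.094459, running G = 0.032271
t=4: π = [0.1876, 0.1845, 0.1647, 0.1461, 0.1485, 0.1686], E[r] = 0.2779, γ^t·E[r] = 0.066715, running G = 0.098986
t=5: π = [0.1876, 0.1846, 0.1646, 0.1461, 0.1485, 0.1687], E[r] = 0.2779, γ^t·E[r] = 0.046714, running G = 0.145700
t=6: π = [0.1876, 0.1846, 0.1646, 0.1461, 0.1484, 0.1687], E[r] = 0.2780, γ^t·E[r] = 0.032705, running G = 0.178405
t=7: π = [0.1876, 0.1846, 0.1646, 0.1461, 0.1484, 0.1687], E[r] = 0.2780, γ^t·E[r] = 0.022894, running G = 0.201299
t=8: π = [0.1876, 0.1846, 0.1646, 0.1461, 0.1484, 0.1687], E[r] = 0.2780, γ^t·E[r] = 0.016026, running G = 0.217325

G = 0.2173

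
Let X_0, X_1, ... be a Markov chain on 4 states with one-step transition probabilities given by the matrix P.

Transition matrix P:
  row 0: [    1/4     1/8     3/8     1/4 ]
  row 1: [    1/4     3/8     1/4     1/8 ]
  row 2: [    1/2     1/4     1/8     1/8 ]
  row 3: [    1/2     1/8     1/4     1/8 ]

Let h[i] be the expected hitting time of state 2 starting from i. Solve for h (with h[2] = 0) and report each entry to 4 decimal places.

h = [3.0423, 3.4930, 0.0000, 3.3803]

First-step conditioning: h[2] = 0; for i ≠ 2, h[i] = 1 + Σ_k P[i][k]·h[k].
  h[0] = 1 + 1/4·h[0] + 1/8·h[1] + 1/4·h[3]
  h[1] = 1 + 1/4·h[0] + 3/8·h[1] + 1/8·h[3]
  h[3] = 1 + 1/2·h[0] + 1/8·h[1] + 1/8·h[3]
Solving the 3×3 linear system over states ≠ 2 gives exactly h = [216/71, 248/71, 0, 240/71] (h[2] = 0 is the target).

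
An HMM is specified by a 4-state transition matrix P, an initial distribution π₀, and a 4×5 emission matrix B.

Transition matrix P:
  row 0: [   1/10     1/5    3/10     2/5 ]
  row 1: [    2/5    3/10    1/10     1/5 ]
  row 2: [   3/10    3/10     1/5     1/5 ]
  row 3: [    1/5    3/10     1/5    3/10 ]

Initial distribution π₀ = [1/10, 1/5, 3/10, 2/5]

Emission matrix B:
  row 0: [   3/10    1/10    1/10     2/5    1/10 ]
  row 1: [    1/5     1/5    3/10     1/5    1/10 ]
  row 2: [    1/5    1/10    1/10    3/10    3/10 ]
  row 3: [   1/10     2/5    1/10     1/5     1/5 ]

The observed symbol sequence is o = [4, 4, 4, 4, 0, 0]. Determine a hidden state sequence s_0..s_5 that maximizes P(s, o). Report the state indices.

path = [2, 2, 2, 2, 1, 0]

t=0: δ = [1.000e-02, 2.000e-02, 9.000e-02, 8.000e-02]  (obs o_0=4)
t=1: δ = [2.700e-03, 2.700e-03, 5.400e-03, 4.800e-03]  ψ = [2, 2, 2, 3]  (obs o_1=4)
t=2: δ = [1.620e-04, 1.620e-04, 3.240e-04, 2.880e-04]  ψ = [2, 2, 2, 3]  (obs o_2=4)
t=3: δ = [9.720e-06, 9.720e-06, 1.944e-05, 1.728e-05]  ψ = [2, 2, 2, 3]  (obs o_3=4)
t=4: δ = [1.750e-06, 1.166e-06, 7.776e-07, 5.184e-07]  ψ = [2, 2, 2, 3]  (obs o_4=0)
t=5: δ = [1.400e-07, 6.998e-08, 1.050e-07, 6.998e-08]  ψ = [1, 0, 0, 0]  (obs o_5=0)
backtrack: best end state = 0; path = [2, 2, 2, 2, 1, 0]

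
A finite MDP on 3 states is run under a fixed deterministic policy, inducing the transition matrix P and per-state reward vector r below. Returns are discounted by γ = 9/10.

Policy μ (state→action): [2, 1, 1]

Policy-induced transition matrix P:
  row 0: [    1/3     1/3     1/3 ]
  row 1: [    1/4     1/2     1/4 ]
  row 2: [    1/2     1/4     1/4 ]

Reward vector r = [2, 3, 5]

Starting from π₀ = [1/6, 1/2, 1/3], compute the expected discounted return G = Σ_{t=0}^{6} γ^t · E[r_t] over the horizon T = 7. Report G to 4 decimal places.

t=0: π = [0.1667, 0.5000, 0.3333], E[r] = 3.5000, γ^t·E[r] = 3.500000, running G = 3.500000
t=1: π = [0.3472, 0.3889, 0.2639], E[r] = 3.1806, γ^t·E[r] = 2.862500, running G = 6.362500
t=2: π = [0.3449, 0.3762, 0.2789], E[r] = 3.2130, γ^t·E[r] = 2.602500, running G = 8.965000
t=3: π = [0.3485, 0.3728, 0.2787], E[r] = 3.2090, γ^t·E[r] = 2.339367, running G = 11.304367
t=4: π = [0.3487, 0.3722, 0.2790], E[r] = 3.2094, γ^t·E[r] = 2.105657, running G = 13.410024
t=5: π = [0.3488, 0.3721, 0.2791], E[r] = 3.2093, γ^t·E[r] = 1.895060, running G = 15.305084
t=6: π = [0.3488, 0.3721, 0.2791], E[r] = 3.2093, γ^t·E[r] = 1.705555, running G = 17.010640

G = 17.0106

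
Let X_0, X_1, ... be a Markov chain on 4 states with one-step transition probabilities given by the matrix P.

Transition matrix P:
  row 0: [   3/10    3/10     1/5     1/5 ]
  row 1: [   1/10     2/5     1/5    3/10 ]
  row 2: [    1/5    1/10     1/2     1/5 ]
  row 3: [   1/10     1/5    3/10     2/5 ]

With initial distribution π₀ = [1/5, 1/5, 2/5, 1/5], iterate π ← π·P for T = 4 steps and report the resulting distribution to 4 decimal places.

π = [0.1659, 0.2301, 0.3255, 0.2785]

t=0: π = [0.2000, 0.2000, 0.4000, 0.2000]
t=1: π = [0.1800, 0.2200, 0.3400, 0.2600]
t=2: π = [0.1700, 0.2280, 0.3280, 0.2740]
t=3: π = [0.1668, 0.2298, 0.3258, 0.2776]
t=4: π = [0.1659, 0.2301, 0.3255, 0.2785]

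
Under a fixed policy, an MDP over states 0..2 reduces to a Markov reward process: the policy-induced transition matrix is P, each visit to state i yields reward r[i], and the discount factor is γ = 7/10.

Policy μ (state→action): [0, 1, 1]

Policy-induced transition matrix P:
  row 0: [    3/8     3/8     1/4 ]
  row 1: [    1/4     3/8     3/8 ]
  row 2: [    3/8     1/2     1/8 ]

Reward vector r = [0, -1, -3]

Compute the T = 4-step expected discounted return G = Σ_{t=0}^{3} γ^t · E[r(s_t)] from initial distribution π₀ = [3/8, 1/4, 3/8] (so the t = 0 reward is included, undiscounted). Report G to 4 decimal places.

G = -3.1770

t=0: π = [0.3750, 0.2500, 0.3750], E[r] = -1.3750, γ^t·E[r] = -1.375000, running G = -1.375000
t=1: π = [0.3438, 0.4219, 0.2344], E[r] = -1.1250, γ^t·E[r] = -0.787500, running G = -2.162500
t=2: π = [0.3223, 0.4043, 0.2734], E[r] = -1.2246, γ^t·E[r] = -0.600059, running G = -2.762559
t=3: π = [0.3245, 0.4092, 0.2664], E[r] = -1.2083, γ^t·E[r] = -0.414430, running G = -3.176989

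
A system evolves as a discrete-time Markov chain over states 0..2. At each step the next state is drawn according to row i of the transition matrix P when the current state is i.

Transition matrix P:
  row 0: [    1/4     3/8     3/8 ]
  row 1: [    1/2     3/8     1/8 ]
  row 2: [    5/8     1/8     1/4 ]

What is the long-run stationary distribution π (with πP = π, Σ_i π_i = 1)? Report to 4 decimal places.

π = [0.4265, 0.3088, 0.2647]

Balance equations π_j = Σ_i π_i·P[i][j]:
  π_0 = 1/4·π_0 + 1/2·π_1 + 5/8·π_2
  π_1 = 3/8·π_0 + 3/8·π_1 + 1/8·π_2
  normalize: π_0 + π_1 + π_2 = 1
Solving the linear system gives exactly π = [29/68, 21/68, 9/34].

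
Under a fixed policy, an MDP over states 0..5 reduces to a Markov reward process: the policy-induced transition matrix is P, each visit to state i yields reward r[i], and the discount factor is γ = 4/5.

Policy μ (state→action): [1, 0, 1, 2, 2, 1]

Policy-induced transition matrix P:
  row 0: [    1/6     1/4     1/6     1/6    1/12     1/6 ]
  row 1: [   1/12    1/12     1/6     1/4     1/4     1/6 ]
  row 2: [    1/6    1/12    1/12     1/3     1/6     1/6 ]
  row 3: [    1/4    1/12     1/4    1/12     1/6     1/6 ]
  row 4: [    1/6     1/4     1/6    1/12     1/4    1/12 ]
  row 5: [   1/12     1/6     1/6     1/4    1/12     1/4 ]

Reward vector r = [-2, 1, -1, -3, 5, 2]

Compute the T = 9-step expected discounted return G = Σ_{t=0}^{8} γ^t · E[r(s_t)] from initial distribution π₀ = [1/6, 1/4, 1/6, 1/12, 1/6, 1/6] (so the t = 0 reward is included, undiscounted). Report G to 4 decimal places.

G = 1.5667

t=0: π = [0.1667, 0.2500, 0.1667, 0.0833, 0.1667, 0.1667], E[r] = 0.6667, γ^t·E[r] = 0.666667, running G = 0.666667
t=1: π = [0.1389, 0.1528, 0.1597, 0.2083, 0.1736, 0.1667], E[r] = 0.2917, γ^t·E[r] = 0.233333, running G = 0.900000
t=2: π = [0.1574, 0.1493, 0.1707, 0.1881, 0.1684, 0.1661], E[r] = 0.2737, γ^t·E[r] = 0.175185, running G = 1.075185
t=3: π = [0.1561, 0.1515, 0.1681, 0.1917, 0.1662, 0.1665], E[r] = 0.2600, γ^t·E[r] = 0.133136, running G = 1.208321
t=4: π = [0.1561, 0.1509, 0.1686, 0.1914, 0.1663, 0.1667], E[r] = 0.2606, γ^t·E[r] = 0.106742, running G = 1.315063
t=5: π = [0.1561, 0.1510, 0.1686, 0.1914, 0.1662, 0.1667], E[r] = 0.2602, γ^t·E[r] = 0.085253, running G = 1.400317
t=6: π = [0.1561, 0.1509, 0.1686, 0.1914, 0.1662, 0.1667], E[r] = 0.2602, γ^t·E[r] = 0.068202, running G = 1.468519
t=7: π = [0.1561, 0.1509, 0.1686, 0.1914, 0.1662, 0.1667], E[r] = 0.2602, γ^t·E[r] = 0.054559, running G = 1.523078
t=8: π = [0.1561, 0.1509, 0.1686, 0.1914, 0.1662, 0.1667], E[r] = 0.2602, γ^t·E[r] = 0.043647, running G = 1.566725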